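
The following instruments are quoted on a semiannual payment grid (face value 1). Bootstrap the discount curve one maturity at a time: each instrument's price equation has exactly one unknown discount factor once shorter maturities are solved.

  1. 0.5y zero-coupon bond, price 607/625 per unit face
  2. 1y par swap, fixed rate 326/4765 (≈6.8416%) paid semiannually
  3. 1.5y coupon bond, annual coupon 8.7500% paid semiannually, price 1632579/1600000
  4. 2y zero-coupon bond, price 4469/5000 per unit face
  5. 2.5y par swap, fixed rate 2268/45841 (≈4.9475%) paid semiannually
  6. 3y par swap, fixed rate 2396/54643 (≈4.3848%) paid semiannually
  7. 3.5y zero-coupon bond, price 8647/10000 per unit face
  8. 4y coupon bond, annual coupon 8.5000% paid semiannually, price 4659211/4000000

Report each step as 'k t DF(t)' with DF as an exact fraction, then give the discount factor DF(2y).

1 1/2 607/625
2 1 2337/2500
3 3/2 8977/10000
4 2 4469/5000
5 5/2 4433/5000
6 3 4401/5000
7 7/2 8647/10000
8 4 8593/10000
DF(2y) = 4469/5000 ≈ 0.893800

step 1 [0.5y] zero: DF = P = 607/625 ≈ 0.971200
step 2 [1y] swap r/2=163/4765: DF=(1 − 163/4765·(0.971200))/(1+163/4765) = 2337/2500 ≈ 0.934800
step 3 [1.5y] bond c/2=7/160: DF=(1632579/1600000 − 7/160·(0.971200+0.934800))/(1+7/160) = 8977/10000 ≈ 0.897700
step 4 [2y] zero: DF = P = 4469/5000 ≈ 0.893800
step 5 [2.5y] swap r/2=1134/45841: DF=(1 − 1134/45841·(0.971200+0.934800+0.897700+0.893800))/(1+1134/45841) = 4433/5000 ≈ 0.886600
step 6 [3y] swap r/2=1198/54643: DF=(1 − 1198/54643·(0.971200+0.934800+0.897700+0.893800+0.886600))/(1+1198/54643) = 4401/5000 ≈ 0.880200
step 7 [3.5y] zero: DF = P = 8647/10000 ≈ 0.864700
step 8 [4y] bond c/2=17/400: DF=(4659211/4000000 − 17/400·(0.971200+0.934800+0.897700+0.893800+0.886600+0.880200+0.864700))/(1+17/400) = 8593/10000 ≈ 0.859300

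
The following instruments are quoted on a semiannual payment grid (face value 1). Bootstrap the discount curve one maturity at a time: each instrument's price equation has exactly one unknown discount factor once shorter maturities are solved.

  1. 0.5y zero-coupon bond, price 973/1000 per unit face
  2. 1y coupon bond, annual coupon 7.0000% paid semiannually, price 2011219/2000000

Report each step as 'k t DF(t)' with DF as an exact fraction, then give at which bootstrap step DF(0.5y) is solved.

step 1 [0.5y] zero: DF = P = 973/1000 ≈ 0.973000
step 2 [1y] bond c/2=7/200: DF=(2011219/2000000 − 7/200·(0.973000))/(1+7/200) = 9387/10000 ≈ 0.938700

1 1/2 973/1000
2 1 9387/10000
DF(0.5y) is solved at step 1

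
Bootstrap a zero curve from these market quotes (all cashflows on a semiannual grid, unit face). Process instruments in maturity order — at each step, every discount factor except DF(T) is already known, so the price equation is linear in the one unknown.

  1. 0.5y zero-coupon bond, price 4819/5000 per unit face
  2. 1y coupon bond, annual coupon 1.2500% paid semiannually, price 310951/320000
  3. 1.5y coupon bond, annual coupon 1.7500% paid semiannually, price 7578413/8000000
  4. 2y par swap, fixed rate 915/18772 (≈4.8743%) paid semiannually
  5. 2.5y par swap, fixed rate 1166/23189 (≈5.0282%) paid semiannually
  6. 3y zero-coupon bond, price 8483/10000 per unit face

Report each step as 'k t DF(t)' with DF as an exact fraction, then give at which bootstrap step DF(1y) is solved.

1 1/2 4819/5000
2 1 9597/10000
3 3/2 1153/1250
4 2 1817/2000
5 5/2 4417/5000
6 3 8483/10000
DF(1y) is solved at step 2

step 1 [0.5y] zero: DF = P = 4819/5000 ≈ 0.963800
step 2 [1y] bond c/2=1/160: DF=(310951/320000 − 1/160·(0.963800))/(1+1/160) = 9597/10000 ≈ 0.959700
step 3 [1.5y] bond c/2=7/800: DF=(7578413/8000000 − 7/800·(0.963800+0.959700))/(1+7/800) = 1153/1250 ≈ 0.922400
step 4 [2y] swap r/2=915/37544: DF=(1 − 915/37544·(0.963800+0.959700+0.922400))/(1+915/37544) = 1817/2000 ≈ 0.908500
step 5 [2.5y] swap r/2=583/23189: DF=(1 − 583/23189·(0.963800+0.959700+0.922400+0.908500))/(1+583/23189) = 4417/5000 ≈ 0.883400
step 6 [3y] zero: DF = P = 8483/10000 ≈ 0.848300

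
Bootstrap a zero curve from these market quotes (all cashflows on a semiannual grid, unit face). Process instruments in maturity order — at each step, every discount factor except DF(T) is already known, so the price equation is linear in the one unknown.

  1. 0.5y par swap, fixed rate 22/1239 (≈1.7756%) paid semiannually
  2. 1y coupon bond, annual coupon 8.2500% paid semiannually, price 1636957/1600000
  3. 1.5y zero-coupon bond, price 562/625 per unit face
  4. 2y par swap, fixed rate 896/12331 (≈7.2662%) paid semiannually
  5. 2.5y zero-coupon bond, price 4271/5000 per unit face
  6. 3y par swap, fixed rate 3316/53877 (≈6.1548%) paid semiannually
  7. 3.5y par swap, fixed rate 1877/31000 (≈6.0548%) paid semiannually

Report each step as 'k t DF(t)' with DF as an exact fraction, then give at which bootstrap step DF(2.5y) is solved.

step 1 [0.5y] swap r/2=11/1239: DF=(1 − 11/1239·(0))/(1+11/1239) = 1239/1250 ≈ 0.991200
step 2 [1y] bond c/2=33/800: DF=(1636957/1600000 − 33/800·(0.991200))/(1+33/800) = 9433/10000 ≈ 0.943300
step 3 [1.5y] zero: DF = P = 562/625 ≈ 0.899200
step 4 [2y] swap r/2=448/12331: DF=(1 − 448/12331·(0.991200+0.943300+0.899200))/(1+448/12331) = 541/625 ≈ 0.865600
step 5 [2.5y] zero: DF = P = 4271/5000 ≈ 0.854200
step 6 [3y] swap r/2=1658/53877: DF=(1 − 1658/53877·(0.991200+0.943300+0.899200+0.865600+0.854200))/(1+1658/53877) = 4171/5000 ≈ 0.834200
step 7 [3.5y] swap r/2=1877/62000: DF=(1 − 1877/62000·(0.991200+0.943300+0.899200+0.865600+0.854200+0.834200))/(1+1877/62000) = 8123/10000 ≈ 0.812300

1 1/2 1239/1250
2 1 9433/10000
3 3/2 562/625
4 2 541/625
5 5/2 4271/5000
6 3 4171/5000
7 7/2 8123/10000
DF(2.5y) is solved at step 5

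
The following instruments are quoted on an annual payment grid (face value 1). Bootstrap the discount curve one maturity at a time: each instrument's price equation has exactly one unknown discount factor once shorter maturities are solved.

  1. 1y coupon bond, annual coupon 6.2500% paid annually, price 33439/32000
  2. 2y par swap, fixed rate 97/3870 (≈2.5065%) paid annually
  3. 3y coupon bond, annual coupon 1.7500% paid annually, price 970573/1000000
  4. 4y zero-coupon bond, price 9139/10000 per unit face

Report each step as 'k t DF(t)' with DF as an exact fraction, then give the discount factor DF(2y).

step 1 [1y] bond c/1=1/16: DF=(33439/32000 − 1/16·(0))/(1+1/16) = 1967/2000 ≈ 0.983500
step 2 [2y] swap r/1=97/3870: DF=(1 − 97/3870·(0.983500))/(1+97/3870) = 1903/2000 ≈ 0.951500
step 3 [3y] bond c/1=7/400: DF=(970573/1000000 − 7/400·(0.983500+0.951500))/(1+7/400) = 4603/5000 ≈ 0.920600
step 4 [4y] zero: DF = P = 9139/10000 ≈ 0.913900

1 1 1967/2000
2 2 1903/2000
3 3 4603/5000
4 4 9139/10000
DF(2y) = 1903/2000 ≈ 0.951500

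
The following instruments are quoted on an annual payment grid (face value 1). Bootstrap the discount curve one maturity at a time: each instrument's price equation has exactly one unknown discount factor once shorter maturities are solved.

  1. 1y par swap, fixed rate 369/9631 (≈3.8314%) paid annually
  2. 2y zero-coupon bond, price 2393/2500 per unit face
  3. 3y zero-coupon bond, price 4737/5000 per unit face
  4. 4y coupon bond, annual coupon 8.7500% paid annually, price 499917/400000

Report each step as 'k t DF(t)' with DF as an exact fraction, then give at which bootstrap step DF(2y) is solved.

1 1 9631/10000
2 2 2393/2500
3 3 4737/5000
4 4 1837/2000
DF(2y) is solved at step 2

step 1 [1y] swap r/1=369/9631: DF=(1 − 369/9631·(0))/(1+369/9631) = 9631/10000 ≈ 0.963100
step 2 [2y] zero: DF = P = 2393/2500 ≈ 0.957200
step 3 [3y] zero: DF = P = 4737/5000 ≈ 0.947400
step 4 [4y] bond c/1=7/80: DF=(499917/400000 − 7/80·(0.963100+0.957200+0.947400))/(1+7/80) = 1837/2000 ≈ 0.918500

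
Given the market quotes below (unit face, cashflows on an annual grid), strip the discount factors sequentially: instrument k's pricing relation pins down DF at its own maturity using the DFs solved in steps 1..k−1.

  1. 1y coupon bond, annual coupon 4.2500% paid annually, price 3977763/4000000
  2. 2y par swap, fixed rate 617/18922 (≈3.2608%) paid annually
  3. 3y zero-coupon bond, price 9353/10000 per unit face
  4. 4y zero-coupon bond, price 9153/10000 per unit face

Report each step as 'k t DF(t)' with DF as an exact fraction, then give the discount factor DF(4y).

step 1 [1y] bond c/1=17/400: DF=(3977763/4000000 − 17/400·(0))/(1+17/400) = 9539/10000 ≈ 0.953900
step 2 [2y] swap r/1=617/18922: DF=(1 − 617/18922·(0.953900))/(1+617/18922) = 9383/10000 ≈ 0.938300
step 3 [3y] zero: DF = P = 9353/10000 ≈ 0.935300
step 4 [4y] zero: DF = P = 9153/10000 ≈ 0.915300

1 1 9539/10000
2 2 9383/10000
3 3 9353/10000
4 4 9153/10000
DF(4y) = 9153/10000 ≈ 0.915300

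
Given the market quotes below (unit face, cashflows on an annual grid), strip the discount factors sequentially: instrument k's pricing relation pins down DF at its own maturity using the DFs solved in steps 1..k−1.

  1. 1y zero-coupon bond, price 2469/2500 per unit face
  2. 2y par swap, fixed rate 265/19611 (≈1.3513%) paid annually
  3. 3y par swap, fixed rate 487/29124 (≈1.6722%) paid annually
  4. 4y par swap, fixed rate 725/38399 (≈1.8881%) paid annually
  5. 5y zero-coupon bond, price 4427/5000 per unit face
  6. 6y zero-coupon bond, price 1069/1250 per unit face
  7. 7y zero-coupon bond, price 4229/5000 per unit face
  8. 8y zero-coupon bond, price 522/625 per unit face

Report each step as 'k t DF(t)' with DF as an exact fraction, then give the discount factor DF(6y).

1 1 2469/2500
2 2 1947/2000
3 3 9513/10000
4 4 371/400
5 5 4427/5000
6 6 1069/1250
7 7 4229/5000
8 8 522/625
DF(6y) = 1069/1250 ≈ 0.855200

step 1 [1y] zero: DF = P = 2469/2500 ≈ 0.987600
step 2 [2y] swap r/1=265/19611: DF=(1 − 265/19611·(0.987600))/(1+265/19611) = 1947/2000 ≈ 0.973500
step 3 [3y] swap r/1=487/29124: DF=(1 − 487/29124·(0.987600+0.973500))/(1+487/29124) = 9513/10000 ≈ 0.951300
step 4 [4y] swap r/1=725/38399: DF=(1 − 725/38399·(0.987600+0.973500+0.951300))/(1+725/38399) = 371/400 ≈ 0.927500
step 5 [5y] zero: DF = P = 4427/5000 ≈ 0.885400
step 6 [6y] zero: DF = P = 1069/1250 ≈ 0.855200
step 7 [7y] zero: DF = P = 4229/5000 ≈ 0.845800
step 8 [8y] zero: DF = P = 522/625 ≈ 0.835200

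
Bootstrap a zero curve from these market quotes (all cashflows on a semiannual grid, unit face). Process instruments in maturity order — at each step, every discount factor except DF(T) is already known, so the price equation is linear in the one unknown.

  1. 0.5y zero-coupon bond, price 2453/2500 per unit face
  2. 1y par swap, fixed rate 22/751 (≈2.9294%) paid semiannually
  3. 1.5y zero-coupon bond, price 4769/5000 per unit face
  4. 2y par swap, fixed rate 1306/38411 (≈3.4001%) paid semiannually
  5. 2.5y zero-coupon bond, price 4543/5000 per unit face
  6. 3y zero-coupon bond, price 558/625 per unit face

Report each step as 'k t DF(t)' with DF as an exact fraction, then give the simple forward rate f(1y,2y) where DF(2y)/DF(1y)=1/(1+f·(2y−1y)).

1 1/2 2453/2500
2 1 4857/5000
3 3/2 4769/5000
4 2 9347/10000
5 5/2 4543/5000
6 3 558/625
f(1y,2y) = ((4857/5000)/(9347/10000) − 1)/(1) = 367/9347 ≈ 3.9264%

step 1 [0.5y] zero: DF = P = 2453/2500 ≈ 0.981200
step 2 [1y] swap r/2=11/751: DF=(1 − 11/751·(0.981200))/(1+11/751) = 4857/5000 ≈ 0.971400
step 3 [1.5y] zero: DF = P = 4769/5000 ≈ 0.953800
step 4 [2y] swap r/2=653/38411: DF=(1 − 653/38411·(0.981200+0.971400+0.953800))/(1+653/38411) = 9347/10000 ≈ 0.934700
step 5 [2.5y] zero: DF = P = 4543/5000 ≈ 0.908600
step 6 [3y] zero: DF = P = 558/625 ≈ 0.892800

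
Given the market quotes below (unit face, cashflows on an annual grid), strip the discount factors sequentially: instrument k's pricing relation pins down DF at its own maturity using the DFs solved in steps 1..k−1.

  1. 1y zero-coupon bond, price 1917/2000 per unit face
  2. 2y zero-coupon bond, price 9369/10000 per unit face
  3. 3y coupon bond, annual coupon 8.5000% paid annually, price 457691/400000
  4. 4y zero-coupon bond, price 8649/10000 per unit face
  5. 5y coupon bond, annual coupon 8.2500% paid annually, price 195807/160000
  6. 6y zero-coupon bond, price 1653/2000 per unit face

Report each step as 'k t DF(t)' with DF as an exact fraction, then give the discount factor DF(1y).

1 1 1917/2000
2 2 9369/10000
3 3 9061/10000
4 4 8649/10000
5 5 8511/10000
6 6 1653/2000
DF(1y) = 1917/2000 ≈ 0.958500

step 1 [1y] zero: DF = P = 1917/2000 ≈ 0.958500
step 2 [2y] zero: DF = P = 9369/10000 ≈ 0.936900
step 3 [3y] bond c/1=17/200: DF=(457691/400000 − 17/200·(0.958500+0.936900))/(1+17/200) = 9061/10000 ≈ 0.906100
step 4 [4y] zero: DF = P = 8649/10000 ≈ 0.864900
step 5 [5y] bond c/1=33/400: DF=(195807/160000 − 33/400·(0.958500+0.936900+0.906100+0.864900))/(1+33/400) = 8511/10000 ≈ 0.851100
step 6 [6y] zero: DF = P = 1653/2000 ≈ 0.826500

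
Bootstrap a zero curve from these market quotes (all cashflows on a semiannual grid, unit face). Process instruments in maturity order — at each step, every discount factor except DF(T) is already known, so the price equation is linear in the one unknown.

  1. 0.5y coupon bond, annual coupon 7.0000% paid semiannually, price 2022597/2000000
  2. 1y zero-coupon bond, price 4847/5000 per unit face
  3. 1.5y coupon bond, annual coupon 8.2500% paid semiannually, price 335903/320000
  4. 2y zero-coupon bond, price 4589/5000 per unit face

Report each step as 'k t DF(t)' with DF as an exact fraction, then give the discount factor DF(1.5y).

step 1 [0.5y] bond c/2=7/200: DF=(2022597/2000000 − 7/200·(0))/(1+7/200) = 9771/10000 ≈ 0.977100
step 2 [1y] zero: DF = P = 4847/5000 ≈ 0.969400
step 3 [1.5y] bond c/2=33/800: DF=(335903/320000 − 33/800·(0.977100+0.969400))/(1+33/800) = 931/1000 ≈ 0.931000
step 4 [2y] zero: DF = P = 4589/5000 ≈ 0.917800

1 1/2 9771/10000
2 1 4847/5000
3 3/2 931/1000
4 2 4589/5000
DF(1.5y) = 931/1000 ≈ 0.931000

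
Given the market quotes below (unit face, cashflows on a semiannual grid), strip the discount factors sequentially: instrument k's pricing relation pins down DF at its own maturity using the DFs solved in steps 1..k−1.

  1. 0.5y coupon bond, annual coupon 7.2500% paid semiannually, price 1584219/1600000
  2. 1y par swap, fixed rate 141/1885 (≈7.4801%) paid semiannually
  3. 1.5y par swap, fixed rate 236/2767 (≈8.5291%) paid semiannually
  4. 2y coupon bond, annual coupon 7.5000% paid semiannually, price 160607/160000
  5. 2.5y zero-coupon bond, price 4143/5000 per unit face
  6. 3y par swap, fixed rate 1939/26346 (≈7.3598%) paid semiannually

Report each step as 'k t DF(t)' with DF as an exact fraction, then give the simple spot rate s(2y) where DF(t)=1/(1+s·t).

step 1 [0.5y] bond c/2=29/800: DF=(1584219/1600000 − 29/800·(0))/(1+29/800) = 1911/2000 ≈ 0.955500
step 2 [1y] swap r/2=141/3770: DF=(1 − 141/3770·(0.955500))/(1+141/3770) = 1859/2000 ≈ 0.929500
step 3 [1.5y] swap r/2=118/2767: DF=(1 − 118/2767·(0.955500+0.929500))/(1+118/2767) = 441/500 ≈ 0.882000
step 4 [2y] bond c/2=3/80: DF=(160607/160000 − 3/80·(0.955500+0.929500+0.882000))/(1+3/80) = 347/400 ≈ 0.867500
step 5 [2.5y] zero: DF = P = 4143/5000 ≈ 0.828600
step 6 [3y] swap r/2=1939/52692: DF=(1 − 1939/52692·(0.955500+0.929500+0.882000+0.867500+0.828600))/(1+1939/52692) = 8061/10000 ≈ 0.806100

1 1/2 1911/2000
2 1 1859/2000
3 3/2 441/500
4 2 347/400
5 5/2 4143/5000
6 3 8061/10000
s(2y) = (1/(347/400) − 1)/(2) = 53/694 ≈ 7.6369%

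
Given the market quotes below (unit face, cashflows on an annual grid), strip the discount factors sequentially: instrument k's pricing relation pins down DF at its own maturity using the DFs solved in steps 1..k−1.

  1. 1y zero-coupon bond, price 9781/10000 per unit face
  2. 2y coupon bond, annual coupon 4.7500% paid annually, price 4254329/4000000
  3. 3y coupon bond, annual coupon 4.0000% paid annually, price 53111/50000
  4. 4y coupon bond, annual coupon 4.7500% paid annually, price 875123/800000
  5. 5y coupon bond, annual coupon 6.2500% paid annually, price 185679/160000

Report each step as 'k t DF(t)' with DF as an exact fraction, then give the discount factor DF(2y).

step 1 [1y] zero: DF = P = 9781/10000 ≈ 0.978100
step 2 [2y] bond c/1=19/400: DF=(4254329/4000000 − 19/400·(0.978100))/(1+19/400) = 971/1000 ≈ 0.971000
step 3 [3y] bond c/1=1/25: DF=(53111/50000 − 1/25·(0.978100+0.971000))/(1+1/25) = 1183/1250 ≈ 0.946400
step 4 [4y] bond c/1=19/400: DF=(875123/800000 − 19/400·(0.978100+0.971000+0.946400))/(1+19/400) = 913/1000 ≈ 0.913000
step 5 [5y] bond c/1=1/16: DF=(185679/160000 − 1/16·(0.978100+0.971000+0.946400+0.913000))/(1+1/16) = 4341/5000 ≈ 0.868200

1 1 9781/10000
2 2 971/1000
3 3 1183/1250
4 4 913/1000
5 5 4341/5000
DF(2y) = 971/1000 ≈ 0.971000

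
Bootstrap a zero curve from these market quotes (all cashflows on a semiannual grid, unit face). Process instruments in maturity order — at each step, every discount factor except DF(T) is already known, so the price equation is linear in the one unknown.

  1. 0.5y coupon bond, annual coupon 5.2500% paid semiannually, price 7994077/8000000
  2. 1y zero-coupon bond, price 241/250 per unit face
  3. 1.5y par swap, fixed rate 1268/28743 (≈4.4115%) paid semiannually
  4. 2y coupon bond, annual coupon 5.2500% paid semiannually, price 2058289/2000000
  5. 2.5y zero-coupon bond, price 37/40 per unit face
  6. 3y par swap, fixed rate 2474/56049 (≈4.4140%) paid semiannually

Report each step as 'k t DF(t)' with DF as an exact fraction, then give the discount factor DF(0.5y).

1 1/2 9737/10000
2 1 241/250
3 3/2 4683/5000
4 2 9293/10000
5 5/2 37/40
6 3 8763/10000
DF(0.5y) = 9737/10000 ≈ 0.973700

step 1 [0.5y] bond c/2=21/800: DF=(7994077/8000000 − 21/800·(0))/(1+21/800) = 9737/10000 ≈ 0.973700
step 2 [1y] zero: DF = P = 241/250 ≈ 0.964000
step 3 [1.5y] swap r/2=634/28743: DF=(1 − 634/28743·(0.973700+0.964000))/(1+634/28743) = 4683/5000 ≈ 0.936600
step 4 [2y] bond c/2=21/800: DF=(2058289/2000000 − 21/800·(0.973700+0.964000+0.936600))/(1+21/800) = 9293/10000 ≈ 0.929300
step 5 [2.5y] zero: DF = P = 37/40 ≈ 0.925000
step 6 [3y] swap r/2=1237/56049: DF=(1 − 1237/56049·(0.973700+0.964000+0.936600+0.929300+0.925000))/(1+1237/56049) = 8763/10000 ≈ 0.876300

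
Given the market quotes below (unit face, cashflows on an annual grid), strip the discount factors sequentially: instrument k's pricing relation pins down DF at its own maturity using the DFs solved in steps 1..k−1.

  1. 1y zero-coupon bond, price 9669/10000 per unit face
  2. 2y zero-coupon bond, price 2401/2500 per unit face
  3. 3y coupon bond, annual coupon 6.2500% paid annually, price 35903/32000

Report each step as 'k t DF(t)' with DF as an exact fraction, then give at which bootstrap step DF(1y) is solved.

1 1 9669/10000
2 2 2401/2500
3 3 4713/5000
DF(1y) is solved at step 1

step 1 [1y] zero: DF = P = 9669/10000 ≈ 0.966900
step 2 [2y] zero: DF = P = 2401/2500 ≈ 0.960400
step 3 [3y] bond c/1=1/16: DF=(35903/32000 − 1/16·(0.966900+0.960400))/(1+1/16) = 4713/5000 ≈ 0.942600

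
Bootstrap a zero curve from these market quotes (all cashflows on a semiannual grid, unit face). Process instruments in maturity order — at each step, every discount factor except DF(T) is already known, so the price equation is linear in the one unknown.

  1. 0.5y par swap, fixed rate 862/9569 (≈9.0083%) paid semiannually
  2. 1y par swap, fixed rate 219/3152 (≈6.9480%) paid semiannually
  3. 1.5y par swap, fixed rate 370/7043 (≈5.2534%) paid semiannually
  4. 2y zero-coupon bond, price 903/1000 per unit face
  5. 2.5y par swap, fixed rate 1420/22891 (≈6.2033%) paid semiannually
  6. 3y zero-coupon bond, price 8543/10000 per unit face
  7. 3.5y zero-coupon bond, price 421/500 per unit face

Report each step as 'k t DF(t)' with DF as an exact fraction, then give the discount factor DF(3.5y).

1 1/2 9569/10000
2 1 9343/10000
3 3/2 463/500
4 2 903/1000
5 5/2 429/500
6 3 8543/10000
7 7/2 421/500
DF(3.5y) = 421/500 ≈ 0.842000

step 1 [0.5y] swap r/2=431/9569: DF=(1 − 431/9569·(0))/(1+431/9569) = 9569/10000 ≈ 0.956900
step 2 [1y] swap r/2=219/6304: DF=(1 − 219/6304·(0.956900))/(1+219/6304) = 9343/10000 ≈ 0.934300
step 3 [1.5y] swap r/2=185/7043: DF=(1 − 185/7043·(0.956900+0.934300))/(1+185/7043) = 463/500 ≈ 0.926000
step 4 [2y] zero: DF = P = 903/1000 ≈ 0.903000
step 5 [2.5y] swap r/2=710/22891: DF=(1 − 710/22891·(0.956900+0.934300+0.926000+0.903000))/(1+710/22891) = 429/500 ≈ 0.858000
step 6 [3y] zero: DF = P = 8543/10000 ≈ 0.854300
step 7 [3.5y] zero: DF = P = 421/500 ≈ 0.842000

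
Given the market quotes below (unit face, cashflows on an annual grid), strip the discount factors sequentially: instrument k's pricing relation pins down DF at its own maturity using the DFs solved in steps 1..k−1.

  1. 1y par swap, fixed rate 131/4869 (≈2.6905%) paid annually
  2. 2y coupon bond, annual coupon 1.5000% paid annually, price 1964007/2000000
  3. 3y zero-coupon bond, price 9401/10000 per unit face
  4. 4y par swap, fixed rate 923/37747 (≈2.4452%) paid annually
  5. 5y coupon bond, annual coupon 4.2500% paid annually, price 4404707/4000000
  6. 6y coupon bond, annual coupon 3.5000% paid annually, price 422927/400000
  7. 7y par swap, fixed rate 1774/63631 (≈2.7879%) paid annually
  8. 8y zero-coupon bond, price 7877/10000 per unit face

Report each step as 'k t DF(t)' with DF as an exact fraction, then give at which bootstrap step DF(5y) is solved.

step 1 [1y] swap r/1=131/4869: DF=(1 − 131/4869·(0))/(1+131/4869) = 4869/5000 ≈ 0.973800
step 2 [2y] bond c/1=3/200: DF=(1964007/2000000 − 3/200·(0.973800))/(1+3/200) = 9531/10000 ≈ 0.953100
step 3 [3y] zero: DF = P = 9401/10000 ≈ 0.940100
step 4 [4y] swap r/1=923/37747: DF=(1 − 923/37747·(0.973800+0.953100+0.940100))/(1+923/37747) = 9077/10000 ≈ 0.907700
step 5 [5y] bond c/1=17/400: DF=(4404707/4000000 − 17/400·(0.973800+0.953100+0.940100+0.907700))/(1+17/400) = 564/625 ≈ 0.902400
step 6 [6y] bond c/1=7/200: DF=(422927/400000 − 7/200·(0.973800+0.953100+0.940100+0.907700+0.902400))/(1+7/200) = 4317/5000 ≈ 0.863400
step 7 [7y] swap r/1=1774/63631: DF=(1 − 1774/63631·(0.973800+0.953100+0.940100+0.907700+0.902400+0.863400))/(1+1774/63631) = 4113/5000 ≈ 0.822600
step 8 [8y] zero: DF = P = 7877/10000 ≈ 0.787700

1 1 4869/5000
2 2 9531/10000
3 3 9401/10000
4 4 9077/10000
5 5 564/625
6 6 4317/5000
7 7 4113/5000
8 8 7877/10000
DF(5y) is solved at step 5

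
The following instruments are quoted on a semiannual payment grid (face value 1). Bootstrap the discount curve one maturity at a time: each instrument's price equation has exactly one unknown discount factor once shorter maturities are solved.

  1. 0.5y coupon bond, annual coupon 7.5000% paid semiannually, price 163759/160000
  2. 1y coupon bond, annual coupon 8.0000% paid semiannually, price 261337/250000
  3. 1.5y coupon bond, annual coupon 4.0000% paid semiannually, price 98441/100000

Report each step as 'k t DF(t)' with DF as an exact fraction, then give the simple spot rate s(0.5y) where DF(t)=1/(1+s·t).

1 1/2 1973/2000
2 1 1209/1250
3 3/2 2317/2500
s(0.5y) = (1/(1973/2000) − 1)/(1/2) = 54/1973 ≈ 2.7369%

step 1 [0.5y] bond c/2=3/80: DF=(163759/160000 − 3/80·(0))/(1+3/80) = 1973/2000 ≈ 0.986500
step 2 [1y] bond c/2=1/25: DF=(261337/250000 − 1/25·(0.986500))/(1+1/25) = 1209/1250 ≈ 0.967200
step 3 [1.5y] bond c/2=1/50: DF=(98441/100000 − 1/50·(0.986500+0.967200))/(1+1/50) = 2317/2500 ≈ 0.926800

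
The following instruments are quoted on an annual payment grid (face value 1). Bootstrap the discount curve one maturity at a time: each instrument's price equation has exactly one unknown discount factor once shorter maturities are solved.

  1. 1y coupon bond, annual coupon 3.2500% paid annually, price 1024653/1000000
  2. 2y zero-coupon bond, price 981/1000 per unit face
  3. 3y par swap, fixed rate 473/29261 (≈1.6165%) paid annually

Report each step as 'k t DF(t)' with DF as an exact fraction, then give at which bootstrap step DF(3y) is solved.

1 1 2481/2500
2 2 981/1000
3 3 9527/10000
DF(3y) is solved at step 3

step 1 [1y] bond c/1=13/400: DF=(1024653/1000000 − 13/400·(0))/(1+13/400) = 2481/2500 ≈ 0.992400
step 2 [2y] zero: DF = P = 981/1000 ≈ 0.981000
step 3 [3y] swap r/1=473/29261: DF=(1 − 473/29261·(0.992400+0.981000))/(1+473/29261) = 9527/10000 ≈ 0.952700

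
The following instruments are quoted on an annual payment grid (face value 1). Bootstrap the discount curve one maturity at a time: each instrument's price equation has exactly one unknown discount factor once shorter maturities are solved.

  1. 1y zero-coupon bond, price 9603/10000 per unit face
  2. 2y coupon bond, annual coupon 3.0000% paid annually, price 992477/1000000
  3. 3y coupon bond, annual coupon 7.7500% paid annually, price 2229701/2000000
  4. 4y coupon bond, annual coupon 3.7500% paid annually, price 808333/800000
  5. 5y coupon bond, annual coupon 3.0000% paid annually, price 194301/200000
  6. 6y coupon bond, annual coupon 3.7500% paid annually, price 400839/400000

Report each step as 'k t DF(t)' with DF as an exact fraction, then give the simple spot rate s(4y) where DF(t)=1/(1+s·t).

1 1 9603/10000
2 2 2339/2500
3 3 8983/10000
4 4 8729/10000
5 5 2091/2500
6 6 8031/10000
s(4y) = (1/(8729/10000) − 1)/(4) = 1271/34916 ≈ 3.6402%

step 1 [1y] zero: DF = P = 9603/10000 ≈ 0.960300
step 2 [2y] bond c/1=3/100: DF=(992477/1000000 − 3/100·(0.960300))/(1+3/100) = 2339/2500 ≈ 0.935600
step 3 [3y] bond c/1=31/400: DF=(2229701/2000000 − 31/400·(0.960300+0.935600))/(1+31/400) = 8983/10000 ≈ 0.898300
step 4 [4y] bond c/1=3/80: DF=(808333/800000 − 3/80·(0.960300+0.935600+0.898300))/(1+3/80) = 8729/10000 ≈ 0.872900
step 5 [5y] bond c/1=3/100: DF=(194301/200000 − 3/100·(0.960300+0.935600+0.898300+0.872900))/(1+3/100) = 2091/2500 ≈ 0.836400
step 6 [6y] bond c/1=3/80: DF=(400839/400000 − 3/80·(0.960300+0.935600+0.898300+0.872900+0.836400))/(1+3/80) = 8031/10000 ≈ 0.803100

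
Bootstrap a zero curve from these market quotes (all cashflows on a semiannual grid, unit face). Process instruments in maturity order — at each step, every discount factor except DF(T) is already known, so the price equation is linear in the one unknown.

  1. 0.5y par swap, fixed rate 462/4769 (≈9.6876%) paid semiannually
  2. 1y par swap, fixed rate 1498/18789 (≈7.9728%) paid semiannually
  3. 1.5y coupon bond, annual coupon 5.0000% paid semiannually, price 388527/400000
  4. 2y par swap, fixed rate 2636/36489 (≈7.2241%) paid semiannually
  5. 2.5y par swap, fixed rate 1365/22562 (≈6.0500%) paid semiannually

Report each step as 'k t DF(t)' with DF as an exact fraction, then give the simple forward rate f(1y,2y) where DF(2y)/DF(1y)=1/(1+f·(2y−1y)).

step 1 [0.5y] swap r/2=231/4769: DF=(1 − 231/4769·(0))/(1+231/4769) = 4769/5000 ≈ 0.953800
step 2 [1y] swap r/2=749/18789: DF=(1 − 749/18789·(0.953800))/(1+749/18789) = 9251/10000 ≈ 0.925100
step 3 [1.5y] bond c/2=1/40: DF=(388527/400000 − 1/40·(0.953800+0.925100))/(1+1/40) = 4509/5000 ≈ 0.901800
step 4 [2y] swap r/2=1318/36489: DF=(1 − 1318/36489·(0.953800+0.925100+0.901800))/(1+1318/36489) = 4341/5000 ≈ 0.868200
step 5 [2.5y] swap r/2=1365/45124: DF=(1 − 1365/45124·(0.953800+0.925100+0.901800+0.868200))/(1+1365/45124) = 1727/2000 ≈ 0.863500

1 1/2 4769/5000
2 1 9251/10000
3 3/2 4509/5000
4 2 4341/5000
5 5/2 1727/2000
f(1y,2y) = ((9251/10000)/(4341/5000) − 1)/(1) = 569/8682 ≈ 6.5538%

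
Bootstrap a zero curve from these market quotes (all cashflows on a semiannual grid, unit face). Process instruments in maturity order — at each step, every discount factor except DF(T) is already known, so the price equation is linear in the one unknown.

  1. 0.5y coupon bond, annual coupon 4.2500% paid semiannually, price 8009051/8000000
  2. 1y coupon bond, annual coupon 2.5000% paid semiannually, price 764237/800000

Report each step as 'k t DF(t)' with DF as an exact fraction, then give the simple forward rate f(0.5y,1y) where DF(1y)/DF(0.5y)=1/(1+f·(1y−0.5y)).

step 1 [0.5y] bond c/2=17/800: DF=(8009051/8000000 − 17/800·(0))/(1+17/800) = 9803/10000 ≈ 0.980300
step 2 [1y] bond c/2=1/80: DF=(764237/800000 − 1/80·(0.980300))/(1+1/80) = 4657/5000 ≈ 0.931400

1 1/2 9803/10000
2 1 4657/5000
f(0.5y,1y) = ((9803/10000)/(4657/5000) − 1)/(1/2) = 489/4657 ≈ 10.5003%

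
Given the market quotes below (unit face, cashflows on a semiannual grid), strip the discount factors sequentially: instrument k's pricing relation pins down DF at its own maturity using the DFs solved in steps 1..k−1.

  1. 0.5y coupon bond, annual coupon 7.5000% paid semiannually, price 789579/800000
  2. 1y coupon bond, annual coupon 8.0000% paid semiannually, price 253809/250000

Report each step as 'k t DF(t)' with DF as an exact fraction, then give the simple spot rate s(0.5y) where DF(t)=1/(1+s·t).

step 1 [0.5y] bond c/2=3/80: DF=(789579/800000 − 3/80·(0))/(1+3/80) = 9513/10000 ≈ 0.951300
step 2 [1y] bond c/2=1/25: DF=(253809/250000 − 1/25·(0.951300))/(1+1/25) = 2349/2500 ≈ 0.939600

1 1/2 9513/10000
2 1 2349/2500
s(0.5y) = (1/(9513/10000) − 1)/(1/2) = 974/9513 ≈ 10.2386%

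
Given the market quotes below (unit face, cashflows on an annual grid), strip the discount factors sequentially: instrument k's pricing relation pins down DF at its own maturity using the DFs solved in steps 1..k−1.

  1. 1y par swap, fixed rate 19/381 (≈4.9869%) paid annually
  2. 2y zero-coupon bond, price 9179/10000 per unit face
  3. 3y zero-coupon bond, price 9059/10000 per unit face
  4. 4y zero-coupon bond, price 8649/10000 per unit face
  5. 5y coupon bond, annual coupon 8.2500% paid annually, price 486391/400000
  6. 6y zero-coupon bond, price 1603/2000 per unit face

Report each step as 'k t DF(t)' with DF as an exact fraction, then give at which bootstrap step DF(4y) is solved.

1 1 381/400
2 2 9179/10000
3 3 9059/10000
4 4 8649/10000
5 5 4229/5000
6 6 1603/2000
DF(4y) is solved at step 4

step 1 [1y] swap r/1=19/381: DF=(1 − 19/381·(0))/(1+19/381) = 381/400 ≈ 0.952500
step 2 [2y] zero: DF = P = 9179/10000 ≈ 0.917900
step 3 [3y] zero: DF = P = 9059/10000 ≈ 0.905900
step 4 [4y] zero: DF = P = 8649/10000 ≈ 0.864900
step 5 [5y] bond c/1=33/400: DF=(486391/400000 − 33/400·(0.952500+0.917900+0.905900+0.864900))/(1+33/400) = 4229/5000 ≈ 0.845800
step 6 [6y] zero: DF = P = 1603/2000 ≈ 0.801500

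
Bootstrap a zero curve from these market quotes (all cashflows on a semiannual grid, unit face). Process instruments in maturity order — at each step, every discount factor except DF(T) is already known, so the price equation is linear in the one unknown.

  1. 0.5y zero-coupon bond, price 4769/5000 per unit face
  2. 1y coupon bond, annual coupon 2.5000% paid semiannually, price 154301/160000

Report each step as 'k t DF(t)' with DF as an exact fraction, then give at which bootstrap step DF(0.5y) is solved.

step 1 [0.5y] zero: DF = P = 4769/5000 ≈ 0.953800
step 2 [1y] bond c/2=1/80: DF=(154301/160000 − 1/80·(0.953800))/(1+1/80) = 9407/10000 ≈ 0.940700

1 1/2 4769/5000
2 1 9407/10000
DF(0.5y) is solved at step 1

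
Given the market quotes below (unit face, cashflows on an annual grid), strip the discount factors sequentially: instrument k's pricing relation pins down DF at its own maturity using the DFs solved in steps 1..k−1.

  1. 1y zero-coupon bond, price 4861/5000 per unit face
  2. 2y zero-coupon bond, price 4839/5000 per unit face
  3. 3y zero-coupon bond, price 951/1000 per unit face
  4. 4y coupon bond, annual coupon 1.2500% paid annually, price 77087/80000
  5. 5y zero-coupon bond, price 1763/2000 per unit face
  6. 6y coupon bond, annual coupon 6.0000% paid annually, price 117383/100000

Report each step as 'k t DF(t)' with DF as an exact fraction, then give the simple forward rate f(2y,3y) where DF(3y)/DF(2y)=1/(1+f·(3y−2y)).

1 1 4861/5000
2 2 4839/5000
3 3 951/1000
4 4 229/250
5 5 1763/2000
6 6 421/500
f(2y,3y) = ((4839/5000)/(951/1000) − 1)/(1) = 28/1585 ≈ 1.7666%

step 1 [1y] zero: DF = P = 4861/5000 ≈ 0.972200
step 2 [2y] zero: DF = P = 4839/5000 ≈ 0.967800
step 3 [3y] zero: DF = P = 951/1000 ≈ 0.951000
step 4 [4y] bond c/1=1/80: DF=(77087/80000 − 1/80·(0.972200+0.967800+0.951000))/(1+1/80) = 229/250 ≈ 0.916000
step 5 [5y] zero: DF = P = 1763/2000 ≈ 0.881500
step 6 [6y] bond c/1=3/50: DF=(117383/100000 − 3/50·(0.972200+0.967800+0.951000+0.916000+0.881500))/(1+3/50) = 421/500 ≈ 0.842000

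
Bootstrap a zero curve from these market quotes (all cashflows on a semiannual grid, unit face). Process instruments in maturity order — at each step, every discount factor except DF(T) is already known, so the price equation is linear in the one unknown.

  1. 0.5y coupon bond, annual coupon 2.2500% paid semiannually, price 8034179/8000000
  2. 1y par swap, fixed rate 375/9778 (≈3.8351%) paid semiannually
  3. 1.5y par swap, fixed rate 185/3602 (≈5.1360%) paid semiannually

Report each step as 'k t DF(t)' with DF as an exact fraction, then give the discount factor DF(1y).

1 1/2 9931/10000
2 1 77/80
3 3/2 463/500
DF(1y) = 77/80 ≈ 0.962500

step 1 [0.5y] bond c/2=9/800: DF=(8034179/8000000 − 9/800·(0))/(1+9/800) = 9931/10000 ≈ 0.993100
step 2 [1y] swap r/2=375/19556: DF=(1 − 375/19556·(0.993100))/(1+375/19556) = 77/80 ≈ 0.962500
step 3 [1.5y] swap r/2=185/7204: DF=(1 − 185/7204·(0.993100+0.962500))/(1+185/7204) = 463/500 ≈ 0.926000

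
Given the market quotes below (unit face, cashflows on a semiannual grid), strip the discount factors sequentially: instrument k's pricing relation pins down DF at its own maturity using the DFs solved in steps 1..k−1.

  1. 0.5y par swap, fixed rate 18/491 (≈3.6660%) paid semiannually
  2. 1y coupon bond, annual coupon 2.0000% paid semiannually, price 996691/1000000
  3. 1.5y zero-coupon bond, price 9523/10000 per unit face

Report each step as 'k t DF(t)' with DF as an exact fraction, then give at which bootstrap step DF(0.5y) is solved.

step 1 [0.5y] swap r/2=9/491: DF=(1 − 9/491·(0))/(1+9/491) = 491/500 ≈ 0.982000
step 2 [1y] bond c/2=1/100: DF=(996691/1000000 − 1/100·(0.982000))/(1+1/100) = 9771/10000 ≈ 0.977100
step 3 [1.5y] zero: DF = P = 9523/10000 ≈ 0.952300

1 1/2 491/500
2 1 9771/10000
3 3/2 9523/10000
DF(0.5y) is solved at step 1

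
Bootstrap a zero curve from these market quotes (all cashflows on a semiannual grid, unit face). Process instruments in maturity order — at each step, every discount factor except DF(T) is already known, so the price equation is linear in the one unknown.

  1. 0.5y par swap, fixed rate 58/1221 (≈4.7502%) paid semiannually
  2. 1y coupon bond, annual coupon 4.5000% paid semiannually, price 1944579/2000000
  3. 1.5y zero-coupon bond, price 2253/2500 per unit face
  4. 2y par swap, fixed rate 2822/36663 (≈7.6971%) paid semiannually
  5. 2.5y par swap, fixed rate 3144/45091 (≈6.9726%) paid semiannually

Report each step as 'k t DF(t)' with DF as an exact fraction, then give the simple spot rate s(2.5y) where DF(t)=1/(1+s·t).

step 1 [0.5y] swap r/2=29/1221: DF=(1 − 29/1221·(0))/(1+29/1221) = 1221/1250 ≈ 0.976800
step 2 [1y] bond c/2=9/400: DF=(1944579/2000000 − 9/400·(0.976800))/(1+9/400) = 4647/5000 ≈ 0.929400
step 3 [1.5y] zero: DF = P = 2253/2500 ≈ 0.901200
step 4 [2y] swap r/2=1411/36663: DF=(1 − 1411/36663·(0.976800+0.929400+0.901200))/(1+1411/36663) = 8589/10000 ≈ 0.858900
step 5 [2.5y] swap r/2=1572/45091: DF=(1 − 1572/45091·(0.976800+0.929400+0.901200+0.858900))/(1+1572/45091) = 2107/2500 ≈ 0.842800

1 1/2 1221/1250
2 1 4647/5000
3 3/2 2253/2500
4 2 8589/10000
5 5/2 2107/2500
s(2.5y) = (1/(2107/2500) − 1)/(5/2) = 786/10535 ≈ 7.4608%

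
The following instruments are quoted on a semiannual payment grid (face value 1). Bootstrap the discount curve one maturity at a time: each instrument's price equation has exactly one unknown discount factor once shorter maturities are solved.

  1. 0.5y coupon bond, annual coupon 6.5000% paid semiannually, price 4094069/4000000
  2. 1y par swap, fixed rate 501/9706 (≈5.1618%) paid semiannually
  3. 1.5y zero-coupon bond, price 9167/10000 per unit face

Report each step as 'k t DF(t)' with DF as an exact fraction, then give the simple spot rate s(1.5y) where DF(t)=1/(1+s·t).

1 1/2 9913/10000
2 1 9499/10000
3 3/2 9167/10000
s(1.5y) = (1/(9167/10000) − 1)/(3/2) = 1666/27501 ≈ 6.0580%

step 1 [0.5y] bond c/2=13/400: DF=(4094069/4000000 − 13/400·(0))/(1+13/400) = 9913/10000 ≈ 0.991300
step 2 [1y] swap r/2=501/19412: DF=(1 − 501/19412·(0.991300))/(1+501/19412) = 9499/10000 ≈ 0.949900
step 3 [1.5y] zero: DF = P = 9167/10000 ≈ 0.916700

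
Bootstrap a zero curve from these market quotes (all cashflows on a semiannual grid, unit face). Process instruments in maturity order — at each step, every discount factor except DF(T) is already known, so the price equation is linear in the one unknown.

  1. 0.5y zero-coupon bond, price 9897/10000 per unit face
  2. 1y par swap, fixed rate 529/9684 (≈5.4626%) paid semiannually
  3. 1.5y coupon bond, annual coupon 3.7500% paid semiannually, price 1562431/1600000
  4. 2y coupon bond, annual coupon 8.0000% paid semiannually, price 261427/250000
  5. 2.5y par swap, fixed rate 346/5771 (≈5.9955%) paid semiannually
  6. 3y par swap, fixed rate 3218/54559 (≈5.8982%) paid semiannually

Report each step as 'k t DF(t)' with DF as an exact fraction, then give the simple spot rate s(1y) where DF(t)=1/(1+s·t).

1 1/2 9897/10000
2 1 9471/10000
3 3/2 9229/10000
4 2 1791/2000
5 5/2 1077/1250
6 3 8391/10000
s(1y) = (1/(9471/10000) − 1)/(1) = 529/9471 ≈ 5.5855%

step 1 [0.5y] zero: DF = P = 9897/10000 ≈ 0.989700
step 2 [1y] swap r/2=529/19368: DF=(1 − 529/19368·(0.989700))/(1+529/19368) = 9471/10000 ≈ 0.947100
step 3 [1.5y] bond c/2=3/160: DF=(1562431/1600000 − 3/160·(0.989700+0.947100))/(1+3/160) = 9229/10000 ≈ 0.922900
step 4 [2y] bond c/2=1/25: DF=(261427/250000 − 1/25·(0.989700+0.947100+0.922900))/(1+1/25) = 1791/2000 ≈ 0.895500
step 5 [2.5y] swap r/2=173/5771: DF=(1 − 173/5771·(0.989700+0.947100+0.922900+0.895500))/(1+173/5771) = 1077/1250 ≈ 0.861600
step 6 [3y] swap r/2=1609/54559: DF=(1 − 1609/54559·(0.989700+0.947100+0.922900+0.895500+0.861600))/(1+1609/54559) = 8391/10000 ≈ 0.839100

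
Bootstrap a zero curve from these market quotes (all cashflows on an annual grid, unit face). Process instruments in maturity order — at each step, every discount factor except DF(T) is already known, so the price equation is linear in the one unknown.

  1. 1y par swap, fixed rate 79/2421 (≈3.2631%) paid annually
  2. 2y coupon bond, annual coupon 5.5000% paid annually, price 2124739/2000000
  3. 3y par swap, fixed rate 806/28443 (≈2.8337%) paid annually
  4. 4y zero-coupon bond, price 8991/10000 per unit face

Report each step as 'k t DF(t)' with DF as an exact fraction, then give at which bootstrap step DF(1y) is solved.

step 1 [1y] swap r/1=79/2421: DF=(1 − 79/2421·(0))/(1+79/2421) = 2421/2500 ≈ 0.968400
step 2 [2y] bond c/1=11/200: DF=(2124739/2000000 − 11/200·(0.968400))/(1+11/200) = 1913/2000 ≈ 0.956500
step 3 [3y] swap r/1=806/28443: DF=(1 − 806/28443·(0.968400+0.956500))/(1+806/28443) = 4597/5000 ≈ 0.919400
step 4 [4y] zero: DF = P = 8991/10000 ≈ 0.899100

1 1 2421/2500
2 2 1913/2000
3 3 4597/5000
4 4 8991/10000
DF(1y) is solved at step 1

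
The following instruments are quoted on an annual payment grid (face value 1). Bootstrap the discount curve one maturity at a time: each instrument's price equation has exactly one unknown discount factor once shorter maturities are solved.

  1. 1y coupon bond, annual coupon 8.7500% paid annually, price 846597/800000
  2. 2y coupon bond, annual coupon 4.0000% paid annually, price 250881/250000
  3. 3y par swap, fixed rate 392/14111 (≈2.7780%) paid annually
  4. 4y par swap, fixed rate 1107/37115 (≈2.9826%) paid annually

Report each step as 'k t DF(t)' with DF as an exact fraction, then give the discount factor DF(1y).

step 1 [1y] bond c/1=7/80: DF=(846597/800000 − 7/80·(0))/(1+7/80) = 9731/10000 ≈ 0.973100
step 2 [2y] bond c/1=1/25: DF=(250881/250000 − 1/25·(0.973100))/(1+1/25) = 371/400 ≈ 0.927500
step 3 [3y] swap r/1=392/14111: DF=(1 − 392/14111·(0.973100+0.927500))/(1+392/14111) = 576/625 ≈ 0.921600
step 4 [4y] swap r/1=1107/37115: DF=(1 − 1107/37115·(0.973100+0.927500+0.921600))/(1+1107/37115) = 8893/10000 ≈ 0.889300

1 1 9731/10000
2 2 371/400
3 3 576/625
4 4 8893/10000
DF(1y) = 9731/10000 ≈ 0.973100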